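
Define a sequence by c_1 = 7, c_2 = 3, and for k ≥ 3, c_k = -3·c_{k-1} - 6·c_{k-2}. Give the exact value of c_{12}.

c_3 = -51, c_4 = 135, c_5 = -99, c_6 = -513, c_7 = 2133, c_8 = -3321, c_9 = -2835, c_{10} = 28431, c_{11} = -68283, c_{12} = 34263.

34263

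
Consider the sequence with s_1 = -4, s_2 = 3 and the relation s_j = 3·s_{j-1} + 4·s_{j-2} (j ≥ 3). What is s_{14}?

-13421769

s_3 = -7;  s_4 = -9;  s_5 = -55;  …;  s_{11} = -209719;  s_{12} = -838857;  s_{13} = -3355447;  s_{14} = -13421769.
(Characteristic roots are 4 and -1.)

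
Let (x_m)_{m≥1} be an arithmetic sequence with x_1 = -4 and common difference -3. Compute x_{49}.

x_m = -4 + (m - 1)·(-3).
x_{49} = -4 + 48·(-3) = -148.

-148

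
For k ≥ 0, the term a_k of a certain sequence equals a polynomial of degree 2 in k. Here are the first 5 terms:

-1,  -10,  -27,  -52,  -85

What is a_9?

-370

1st diffs: -9, -17, -25, -33.
2nd diffs: -8, -8, -8 (constant).
Newton forward-difference form: a_k = -1 + (-9)·C(k,1) + (-8)·C(k,2).
At k = 9: k = 9, so a_9 = -1 - 81 - 288 = -370.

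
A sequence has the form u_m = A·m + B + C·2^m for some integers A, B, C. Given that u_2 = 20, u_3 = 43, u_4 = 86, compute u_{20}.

Plug in m = 2, 3, 4: 2A + B + 4C = 20; 3A + B + 8C = 43; 4A + B + 16C = 86.
Subtracting the first from the second: A + 4C = 23.
Subtracting the second from the third: A + 8C = 43.
Solving: C = 5, A = 3, then B = -6.
So u_m = 3·m + (-6) + 5·2^m; at m=20 this is 5242934.

5242934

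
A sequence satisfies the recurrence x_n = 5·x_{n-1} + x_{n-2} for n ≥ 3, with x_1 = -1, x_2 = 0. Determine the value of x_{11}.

-509626

x_3 = -1; x_4 = -5; x_5 = -26; x_6 = -135; x_7 = -701; x_8 = -3640; x_9 = -18901; x_{10} = -98145; x_{11} = -509626.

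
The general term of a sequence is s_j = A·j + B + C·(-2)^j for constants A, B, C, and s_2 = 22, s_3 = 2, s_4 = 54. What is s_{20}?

2097238

Write the equations: 2A + B + 4C = 22; 3A + B - 8C = 2; 4A + B + 16C = 54.
Subtracting the first from the second: A - 12C = -20.
Subtracting the second from the third: A + 24C = 52.
Solving: C = 2, A = 4, then B = 6.
Therefore s_{20} = 80 + 6 + 2·1048576 = 2097238.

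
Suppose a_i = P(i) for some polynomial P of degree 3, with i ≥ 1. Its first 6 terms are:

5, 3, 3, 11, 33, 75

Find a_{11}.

1st diffs: -2, 0, 8, 22, 42.
2nd diffs: 2, 8, 14, 20.
3rd diffs: 6, 6, 6 (constant).
Newton forward-difference form: a_i = 5 + (-2)·C(i-1,1) + 2·C(i-1,2) + 6·C(i-1,3).
At i = 11: i-1 = 10, so a_{11} = 5 - 20 + 90 + 720 = 795.

795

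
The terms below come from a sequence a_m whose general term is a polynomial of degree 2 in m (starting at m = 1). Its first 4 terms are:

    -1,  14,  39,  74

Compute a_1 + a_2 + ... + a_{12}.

1st diffs: 15, 25, 35.
2nd diffs: 10, 10 (constant).
Newton forward-difference form: a_m = -1 + 15·C(m-1,1) + 10·C(m-1,2).
Continuing: …, 119, 174, 239, 314, …, a_{12} = 714.
Summing m = 1..12 (12 terms) gives 3178.

3178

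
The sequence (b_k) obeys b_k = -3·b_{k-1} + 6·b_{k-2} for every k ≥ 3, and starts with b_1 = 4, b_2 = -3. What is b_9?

Applying the relation repeatedly:
b_3 = 33;  b_4 = -117;  b_5 = 549;  b_6 = -2349;  b_7 = 10341;  b_8 = -45117;  b_9 = 197397.

197397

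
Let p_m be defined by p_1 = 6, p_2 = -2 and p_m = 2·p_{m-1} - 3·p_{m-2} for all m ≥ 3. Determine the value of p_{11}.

-1270

Step forward from the initial values:
p_3 = -22; p_4 = -38; p_5 = -10; p_6 = 94; p_7 = 218; p_8 = 154; p_9 = -346; p_{10} = -1154; p_{11} = -1270.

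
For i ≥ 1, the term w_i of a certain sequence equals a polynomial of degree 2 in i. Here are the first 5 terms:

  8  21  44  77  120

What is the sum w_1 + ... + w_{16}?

7288

1st diffs: 13, 23, 33, 43.
2nd diffs: 10, 10, 10 (constant).
So w_i = 5i^2 - 2i + 5.
Continuing: …, 173, 236, 309, 392, …, w_{16} = 1253.
Summing i = 1..16 (16 terms) gives 7288.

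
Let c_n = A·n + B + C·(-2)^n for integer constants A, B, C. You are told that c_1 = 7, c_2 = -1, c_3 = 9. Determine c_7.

Write the equations: A + B - 2C = 7; 2A + B + 4C = -1; 3A + B - 8C = 9.
Subtracting the first from the second: A + 6C = -8.
Subtracting the second from the third: A - 12C = 10.
Solving: C = -1, A = -2, then B = 7.
Therefore c_7 = -14 + 7 + (-1)·(-128) = 121.

121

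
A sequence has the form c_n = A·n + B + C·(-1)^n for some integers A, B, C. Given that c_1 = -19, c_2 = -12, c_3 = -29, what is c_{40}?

-202

Write the equations: A + B - C = -19; 2A + B + C = -12; 3A + B - C = -29.
Subtracting the first from the second: A + 2C = 7.
Subtracting the second from the third: A - 2C = -17.
Solving: C = 6, A = -5, then B = -8.
So c_n = -5·n + (-8) + 6·(-1)^n; at n=40 this is -202.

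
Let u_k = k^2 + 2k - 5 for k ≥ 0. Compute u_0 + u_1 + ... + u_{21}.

Over k = 0..21: Σk = 231, Σk² = 3311.
Total = (1)·3311 + (2)·231 + (-5)·22 = 3663.

3663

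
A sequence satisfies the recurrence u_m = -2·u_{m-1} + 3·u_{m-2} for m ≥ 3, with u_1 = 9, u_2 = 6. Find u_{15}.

u_3 = 15  u_4 = -12  u_5 = 69  …  u_{12} = -132852  u_{13} = 398589  u_{14} = -1195734  u_{15} = 3587235.
(Characteristic roots are 1 and -3.)

3587235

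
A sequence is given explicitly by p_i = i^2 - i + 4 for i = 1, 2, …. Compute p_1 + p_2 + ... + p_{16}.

1424

Over i = 1..16: Σi = 136, Σi² = 1496.
Total = (1)·1496 + (-1)·136 + (4)·16 = 1424.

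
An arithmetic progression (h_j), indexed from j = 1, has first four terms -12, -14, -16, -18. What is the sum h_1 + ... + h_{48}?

-2832

Common difference d = -2.
h_j = -12 + (j - 1)·(-2).
h_{48} = -106; S = 48·(-12 + (-106))/2 = -2832.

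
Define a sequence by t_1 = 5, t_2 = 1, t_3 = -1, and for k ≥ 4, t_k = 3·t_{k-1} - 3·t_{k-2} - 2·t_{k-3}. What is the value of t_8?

t_4 = -16  t_5 = -47  t_6 = -91  t_7 = -100  t_8 = 67.

67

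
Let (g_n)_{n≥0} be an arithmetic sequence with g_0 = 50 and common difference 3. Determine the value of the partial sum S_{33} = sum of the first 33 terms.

g_n = 50 + (n - 0)·3.
g_{32} = 146; S = 33·(50 + 146)/2 = 3234.

3234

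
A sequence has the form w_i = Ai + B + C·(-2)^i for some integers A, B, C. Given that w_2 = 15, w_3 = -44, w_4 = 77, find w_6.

The three given values yield: 2A + B + 4C = 15; 3A + B - 8C = -44; 4A + B + 16C = 77.
Subtracting the first from the second: A - 12C = -59.
Subtracting the second from the third: A + 24C = 121.
Solving: C = 5, A = 1, then B = -7.
So w_i = 1·i + (-7) + 5·(-2)^i; at i=6 this is 319.

319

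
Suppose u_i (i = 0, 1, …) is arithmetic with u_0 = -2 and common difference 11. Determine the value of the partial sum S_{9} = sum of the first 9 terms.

u_i = -2 + (i - 0)·11.
u_8 = 86; S = 9·(-2 + 86)/2 = 378.

378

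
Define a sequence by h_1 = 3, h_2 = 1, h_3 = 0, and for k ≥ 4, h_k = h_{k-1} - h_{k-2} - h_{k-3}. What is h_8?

14

Compute successive terms:
h_4 = -4, h_5 = -5, h_6 = -1, h_7 = 8, h_8 = 14.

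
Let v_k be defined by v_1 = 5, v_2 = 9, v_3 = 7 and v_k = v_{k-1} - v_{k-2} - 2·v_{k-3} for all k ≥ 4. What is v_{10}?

12

Iterate the recurrence:
v_4 = -12; v_5 = -37; v_6 = -39; v_7 = 22; v_8 = 135; v_9 = 191; v_{10} = 12.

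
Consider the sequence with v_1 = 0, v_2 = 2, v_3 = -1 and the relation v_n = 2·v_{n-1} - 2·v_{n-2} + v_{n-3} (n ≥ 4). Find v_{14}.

2

Compute successive terms:
v_4 = -6, v_5 = -8, v_6 = -5, …, v_{11} = -8, v_{12} = -5, v_{13} = 0, v_{14} = 2.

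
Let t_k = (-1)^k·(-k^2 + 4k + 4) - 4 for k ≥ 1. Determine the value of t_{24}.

(-1)^24 = 1; -k^2 + 4k + 4 at k=24 is -476; so t_{24} = -480.

-480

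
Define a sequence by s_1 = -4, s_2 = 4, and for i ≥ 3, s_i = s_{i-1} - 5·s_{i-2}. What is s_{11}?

-1236

Compute successive terms:
s_3 = 24; s_4 = 4; s_5 = -116; s_6 = -136; s_7 = 444; s_8 = 1124; s_9 = -1096; s_{10} = -6716; s_{11} = -1236.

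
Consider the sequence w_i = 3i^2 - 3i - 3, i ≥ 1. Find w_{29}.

2433

w_{29} = 3·29^2 - 3·29 - 3 = 2433.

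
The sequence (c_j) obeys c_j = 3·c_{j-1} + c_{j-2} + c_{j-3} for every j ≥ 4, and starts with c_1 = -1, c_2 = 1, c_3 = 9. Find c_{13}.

1566355

Applying the relation repeatedly:
c_4 = 27;  c_5 = 91;  c_6 = 309;  c_7 = 1045;  c_8 = 3535;  c_9 = 11959;  c_{10} = 40457;  c_{11} = 136865;  c_{12} = 463011;  c_{13} = 1566355.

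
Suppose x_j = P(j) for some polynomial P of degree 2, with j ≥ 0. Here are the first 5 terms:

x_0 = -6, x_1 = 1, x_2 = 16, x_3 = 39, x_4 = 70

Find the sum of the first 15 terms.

1st diffs: 7, 15, 23, 31.
2nd diffs: 8, 8, 8 (constant).
Newton forward-difference form: x_j = -6 + 7·C(j,1) + 8·C(j,2).
Continuing: …, 109, 156, 211, 274, …, x_{14} = 820.
Summing j = 0..14 (15 terms) gives 4285.

4285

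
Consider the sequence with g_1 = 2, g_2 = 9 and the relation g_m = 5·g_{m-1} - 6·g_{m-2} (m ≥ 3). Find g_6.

1119

Step forward from the initial values:
g_3 = 33  g_4 = 111  g_5 = 357  g_6 = 1119.
(Characteristic roots are 3 and 2.)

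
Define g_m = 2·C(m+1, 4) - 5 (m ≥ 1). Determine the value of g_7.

135

C(8, 4) = 70, so g_7 = 135.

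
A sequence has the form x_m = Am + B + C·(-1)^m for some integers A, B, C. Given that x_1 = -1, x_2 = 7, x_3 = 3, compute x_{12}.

27

The three given values yield: A + B - C = -1; 2A + B + C = 7; 3A + B - C = 3.
Subtracting the first from the second: A + 2C = 8.
Subtracting the second from the third: A - 2C = -4.
Solving: C = 3, A = 2, then B = 0.
So x_m = 2·m + 0 + 3·(-1)^m; at m=12 this is 27.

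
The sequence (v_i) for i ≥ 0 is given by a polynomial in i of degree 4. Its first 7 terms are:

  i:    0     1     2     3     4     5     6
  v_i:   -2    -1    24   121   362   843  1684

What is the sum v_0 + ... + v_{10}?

1st diffs: 1, 25, 97, 241, 481, 841.
2nd diffs: 24, 72, 144, 240, 360.
3rd diffs: 48, 72, 96, 120.
4th diffs: 24, 24, 24 (constant).
Newton forward-difference form: v_i = -2 + 1·C(i,1) + 24·C(i,2) + 48·C(i,3) + 24·C(i,4).
Continuing: 3029, 5046, 7927, 11888.
Summing i = 0..10 (11 terms) gives 30921.

30921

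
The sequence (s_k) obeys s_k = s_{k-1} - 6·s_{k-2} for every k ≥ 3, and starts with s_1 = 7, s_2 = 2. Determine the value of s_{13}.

Step forward from the initial values:
s_3 = -40; s_4 = -52; s_5 = 188; …; s_{10} = 21908; s_{11} = 21068; s_{12} = -110380; s_{13} = -236788.

-236788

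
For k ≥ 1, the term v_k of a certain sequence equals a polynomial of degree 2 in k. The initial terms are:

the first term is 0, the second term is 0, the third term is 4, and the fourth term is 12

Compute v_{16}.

420

1st diffs: 0, 4, 8.
2nd diffs: 4, 4 (constant).
Newton forward-difference form: v_k = 4·C(k-1,2).
At k = 16: k-1 = 15, so v_{16} = 420 = 420.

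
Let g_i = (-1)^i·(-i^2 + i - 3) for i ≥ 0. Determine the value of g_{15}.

213

(-1)^15 = -1; -i^2 + i - 3 at i=15 is -213; so g_{15} = 213.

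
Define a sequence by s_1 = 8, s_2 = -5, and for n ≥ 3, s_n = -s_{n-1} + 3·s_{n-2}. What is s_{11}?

s_3 = 29, s_4 = -44, s_5 = 131, s_6 = -263, s_7 = 656, s_8 = -1445, s_9 = 3413, s_{10} = -7748, s_{11} = 17987.

17987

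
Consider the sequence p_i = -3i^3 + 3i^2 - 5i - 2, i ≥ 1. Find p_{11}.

-3687

p_{11} = -3·11^3 + 3·11^2 - 5·11 - 2 = -3687.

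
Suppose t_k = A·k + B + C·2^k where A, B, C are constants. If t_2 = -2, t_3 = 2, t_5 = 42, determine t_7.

226

Plug in k = 2, 3, 5: 2A + B + 4C = -2; 3A + B + 8C = 2; 5A + B + 32C = 42.
Subtracting the first from the second: A + 4C = 4.
Subtracting the second from the third: 2A + 24C = 40.
Solving: C = 2, A = -4, then B = -2.
Hence t_7 = -4·7 + (-2) + 2·128 = 226.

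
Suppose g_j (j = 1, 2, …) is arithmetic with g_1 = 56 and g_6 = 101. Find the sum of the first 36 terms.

7686

Common difference d = (101 - 56) / (6 - 1) = 9.
g_j = 56 + (j - 1)·9.
g_{36} = 371; S = 36·(56 + 371)/2 = 7686.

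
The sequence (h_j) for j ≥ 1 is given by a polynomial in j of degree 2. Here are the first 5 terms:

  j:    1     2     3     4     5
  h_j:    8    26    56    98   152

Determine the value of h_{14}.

1st diffs: 18, 30, 42, 54.
2nd diffs: 12, 12, 12 (constant).
Newton forward-difference form: h_j = 8 + 18·C(j-1,1) + 12·C(j-1,2).
At j = 14: j-1 = 13, so h_{14} = 8 + 234 + 936 = 1178.

1178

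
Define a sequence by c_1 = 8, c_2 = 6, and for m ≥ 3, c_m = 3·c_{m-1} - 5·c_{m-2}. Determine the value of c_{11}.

-21922

c_3 = -22;  c_4 = -96;  c_5 = -178;  c_6 = -54;  c_7 = 728;  c_8 = 2454;  c_9 = 3722;  c_{10} = -1104;  c_{11} = -21922.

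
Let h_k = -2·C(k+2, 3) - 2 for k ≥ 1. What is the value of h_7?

-170

C(9, 3) = 84, so h_7 = -170.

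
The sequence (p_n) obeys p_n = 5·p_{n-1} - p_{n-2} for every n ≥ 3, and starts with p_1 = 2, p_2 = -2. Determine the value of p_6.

Applying the relation repeatedly:
p_3 = -12;  p_4 = -58;  p_5 = -278;  p_6 = -1332.

-1332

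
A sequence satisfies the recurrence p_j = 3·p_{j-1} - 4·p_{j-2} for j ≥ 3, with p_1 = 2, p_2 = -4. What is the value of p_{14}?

-17644

p_3 = -20, p_4 = -44, p_5 = -52, …, p_{11} = -3188, p_{12} = -11180, p_{13} = -20788, p_{14} = -17644.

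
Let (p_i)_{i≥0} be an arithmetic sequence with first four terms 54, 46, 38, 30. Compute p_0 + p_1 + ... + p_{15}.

Common difference d = -8.
p_i = 54 + (i - 0)·(-8).
p_{15} = -66; S = 16·(54 + (-66))/2 = -96.

-96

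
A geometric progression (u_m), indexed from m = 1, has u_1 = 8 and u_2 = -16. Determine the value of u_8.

-1024

Common ratio r = -2.
u_m = 8·(-2)^(m-1).
u_8 = 8·(-2)^7 = -1024.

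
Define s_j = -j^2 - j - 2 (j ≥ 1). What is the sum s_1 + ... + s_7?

Over j = 1..7: Σj = 28, Σj² = 140.
Total = (-1)·140 + (-1)·28 + (-2)·7 = -182.

-182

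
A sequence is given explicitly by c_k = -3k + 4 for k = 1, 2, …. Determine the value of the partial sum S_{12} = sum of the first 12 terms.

Over k = 1..12: Σk = 78.
Total = (-3)·78 + (4)·12 = -186.

-186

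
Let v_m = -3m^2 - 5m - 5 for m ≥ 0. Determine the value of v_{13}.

-577

v_{13} = -3·13^2 - 5·13 - 5 = -577.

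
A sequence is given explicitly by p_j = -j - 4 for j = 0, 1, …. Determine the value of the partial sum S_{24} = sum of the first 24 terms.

-372

Over j = 0..23: Σj = 276.
Total = (-1)·276 + (-4)·24 = -372.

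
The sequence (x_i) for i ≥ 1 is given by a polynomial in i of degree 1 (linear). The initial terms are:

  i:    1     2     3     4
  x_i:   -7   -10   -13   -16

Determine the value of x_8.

1st diffs: -3, -3, -3 (constant).
So x_i = -3i - 4.
Evaluating at i = 8 gives x_8 = -28.

-28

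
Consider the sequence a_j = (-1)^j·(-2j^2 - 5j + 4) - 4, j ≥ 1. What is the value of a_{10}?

(-1)^10 = 1; -2j^2 - 5j + 4 at j=10 is -246; so a_{10} = -250.

-250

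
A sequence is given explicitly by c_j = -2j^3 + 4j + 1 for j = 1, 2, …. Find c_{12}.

c_{12} = -2·12^3 + 4·12 + 1 = -3407.

-3407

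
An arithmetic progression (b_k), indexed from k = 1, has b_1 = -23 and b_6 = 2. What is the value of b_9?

Common difference d = (2 - (-23)) / (6 - 1) = 5.
b_k = -23 + (k - 1)·5.
b_9 = -23 + 8·5 = 17.

17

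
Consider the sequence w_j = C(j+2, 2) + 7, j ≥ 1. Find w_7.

C(9, 2) = 36, so w_7 = 43.

43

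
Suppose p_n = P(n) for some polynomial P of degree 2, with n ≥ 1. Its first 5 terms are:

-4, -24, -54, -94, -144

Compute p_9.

-444

1st diffs: -20, -30, -40, -50.
2nd diffs: -10, -10, -10 (constant).
Newton forward-difference form: p_n = -4 + (-20)·C(n-1,1) + (-10)·C(n-1,2).
At n = 9: n-1 = 8, so p_9 = -4 - 160 - 280 = -444.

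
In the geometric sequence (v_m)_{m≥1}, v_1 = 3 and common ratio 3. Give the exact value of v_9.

19683

v_m = 3·3^(m-1).
v_9 = 3·3^8 = 19683.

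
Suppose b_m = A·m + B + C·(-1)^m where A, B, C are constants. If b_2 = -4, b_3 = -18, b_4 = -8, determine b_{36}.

Plug in m = 2, 3, 4: 2A + B + C = -4; 3A + B - C = -18; 4A + B + C = -8.
Subtracting the first from the second: A - 2C = -14.
Subtracting the second from the third: A + 2C = 10.
Solving: C = 6, A = -2, then B = -6.
So b_m = -2·m + (-6) + 6·(-1)^m; at m=36 this is -72.

-72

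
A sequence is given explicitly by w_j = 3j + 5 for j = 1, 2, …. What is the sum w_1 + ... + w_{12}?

Over j = 1..12: Σj = 78.
Total = (3)·78 + (5)·12 = 294.

294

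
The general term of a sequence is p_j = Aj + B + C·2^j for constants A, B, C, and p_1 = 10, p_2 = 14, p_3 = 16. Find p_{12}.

The three given values yield: A + B + 2C = 10; 2A + B + 4C = 14; 3A + B + 8C = 16.
Subtracting the first from the second: A + 2C = 4.
Subtracting the second from the third: A + 4C = 2.
Solving: C = -1, A = 6, then B = 6.
Hence p_{12} = 6·12 + 6 + (-1)·4096 = -4018.

-4018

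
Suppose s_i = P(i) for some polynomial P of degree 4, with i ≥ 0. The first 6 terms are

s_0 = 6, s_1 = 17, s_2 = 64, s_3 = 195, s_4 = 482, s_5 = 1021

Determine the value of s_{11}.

17947

1st diffs: 11, 47, 131, 287, 539.
2nd diffs: 36, 84, 156, 252.
3rd diffs: 48, 72, 96.
4th diffs: 24, 24 (constant).
Newton forward-difference form: s_i = 6 + 11·C(i,1) + 36·C(i,2) + 48·C(i,3) + 24·C(i,4).
At i = 11: i = 11, so s_{11} = 6 + 121 + 1980 + 7920 + 7920 = 17947.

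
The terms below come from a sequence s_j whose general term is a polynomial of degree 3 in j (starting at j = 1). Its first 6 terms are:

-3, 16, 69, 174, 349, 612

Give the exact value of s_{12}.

5046

1st diffs: 19, 53, 105, 175, 263.
2nd diffs: 34, 52, 70, 88.
3rd diffs: 18, 18, 18 (constant).
Newton forward-difference form: s_j = -3 + 19·C(j-1,1) + 34·C(j-1,2) + 18·C(j-1,3).
At j = 12: j-1 = 11, so s_{12} = -3 + 209 + 1870 + 2970 = 5046.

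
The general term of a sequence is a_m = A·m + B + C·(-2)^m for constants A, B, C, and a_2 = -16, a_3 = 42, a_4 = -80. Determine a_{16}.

-327704

At m = 2, 3, 4: 2A + B + 4C = -16; 3A + B - 8C = 42; 4A + B + 16C = -80.
Subtracting the first from the second: A - 12C = 58.
Subtracting the second from the third: A + 24C = -122.
Solving: C = -5, A = -2, then B = 8.
Therefore a_{16} = -32 + 8 + (-5)·65536 = -327704.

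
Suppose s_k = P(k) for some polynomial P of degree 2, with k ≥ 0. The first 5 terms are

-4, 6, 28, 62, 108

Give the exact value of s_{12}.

908

1st diffs: 10, 22, 34, 46.
2nd diffs: 12, 12, 12 (constant).
So s_k = 6k^2 + 4k - 4.
Evaluating at k = 12 gives s_{12} = 908.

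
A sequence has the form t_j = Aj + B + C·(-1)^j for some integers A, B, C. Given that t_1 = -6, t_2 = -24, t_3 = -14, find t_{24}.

At j = 1, 2, 3: A + B - C = -6; 2A + B + C = -24; 3A + B - C = -14.
Subtracting the first from the second: A + 2C = -18.
Subtracting the second from the third: A - 2C = 10.
Solving: C = -7, A = -4, then B = -9.
Hence t_{24} = -4·24 + (-9) + (-7)·1 = -112.

-112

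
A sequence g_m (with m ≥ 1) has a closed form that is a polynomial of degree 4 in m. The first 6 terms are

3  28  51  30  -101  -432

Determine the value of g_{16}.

1st diffs: 25, 23, -21, -131, -331.
2nd diffs: -2, -44, -110, -200.
3rd diffs: -42, -66, -90.
4th diffs: -24, -24 (constant).
Newton forward-difference form: g_m = 3 + 25·C(m-1,1) + (-2)·C(m-1,2) + (-42)·C(m-1,3) + (-24)·C(m-1,4).
At m = 16: m-1 = 15, so g_{16} = 3 + 375 - 210 - 19110 - 32760 = -51702.

-51702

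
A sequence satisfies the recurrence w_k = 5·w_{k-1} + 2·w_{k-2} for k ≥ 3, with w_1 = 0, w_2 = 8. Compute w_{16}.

124799894424

Step forward from the initial values:
w_3 = 40  w_4 = 216  w_5 = 1160  …  w_{13} = 804892680  w_{14} = 4324109912  w_{15} = 23230334920  w_{16} = 124799894424.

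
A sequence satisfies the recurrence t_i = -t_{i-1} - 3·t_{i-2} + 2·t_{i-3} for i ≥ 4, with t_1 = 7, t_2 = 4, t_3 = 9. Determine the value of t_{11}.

-1356

t_4 = -7, t_5 = -12, t_6 = 51, t_7 = -29, t_8 = -148, t_9 = 337, t_{10} = 49, t_{11} = -1356.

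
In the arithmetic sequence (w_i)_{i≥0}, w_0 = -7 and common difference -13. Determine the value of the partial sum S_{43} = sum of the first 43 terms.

w_i = -7 + (i - 0)·(-13).
w_{42} = -553; S = 43·(-7 + (-553))/2 = -12040.

-12040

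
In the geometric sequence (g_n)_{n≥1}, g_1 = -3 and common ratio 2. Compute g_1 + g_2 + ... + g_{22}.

-12582909

g_n = (-3)·2^(n-1).
S = (-3)·(2^22 - 1)/(2 - 1) = (-3)·(4194304 - 1)/(1) = -12582909.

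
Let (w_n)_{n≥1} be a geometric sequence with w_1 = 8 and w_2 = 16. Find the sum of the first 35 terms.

274877906936

Common ratio r = 2.
w_n = 8·2^(n-1).
S = 8·(2^35 - 1)/(2 - 1) = 8·(34359738368 - 1)/(1) = 274877906936.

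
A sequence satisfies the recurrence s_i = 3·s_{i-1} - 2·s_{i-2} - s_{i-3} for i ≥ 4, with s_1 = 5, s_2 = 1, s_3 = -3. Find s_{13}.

Step forward from the initial values:
s_4 = -16, s_5 = -43, s_6 = -94, s_7 = -180, s_8 = -309, s_9 = -473, s_{10} = -621, s_{11} = -608, s_{12} = -109, s_{13} = 1510.

1510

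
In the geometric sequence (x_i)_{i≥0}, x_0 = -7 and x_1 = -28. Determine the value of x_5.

-7168

Common ratio r = 4.
x_i = (-7)·4^(i-0).
x_5 = (-7)·4^5 = -7168.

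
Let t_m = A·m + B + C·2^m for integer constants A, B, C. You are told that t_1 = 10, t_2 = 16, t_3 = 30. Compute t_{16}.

262116

Write the equations: A + B + 2C = 10; 2A + B + 4C = 16; 3A + B + 8C = 30.
Subtracting the first from the second: A + 2C = 6.
Subtracting the second from the third: A + 4C = 14.
Solving: C = 4, A = -2, then B = 4.
Therefore t_{16} = -32 + 4 + 4·65536 = 262116.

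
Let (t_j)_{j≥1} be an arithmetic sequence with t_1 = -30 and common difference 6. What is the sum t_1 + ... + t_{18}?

t_j = -30 + (j - 1)·6.
t_{18} = 72; S = 18·(-30 + 72)/2 = 378.

378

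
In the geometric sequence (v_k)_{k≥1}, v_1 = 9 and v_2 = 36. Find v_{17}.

38654705664

Common ratio r = 4.
v_k = 9·4^(k-1).
v_{17} = 9·4^16 = 38654705664.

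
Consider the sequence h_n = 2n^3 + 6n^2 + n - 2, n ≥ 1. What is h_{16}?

h_{16} = 2·16^3 + 6·16^2 + 1·16 - 2 = 9742.

9742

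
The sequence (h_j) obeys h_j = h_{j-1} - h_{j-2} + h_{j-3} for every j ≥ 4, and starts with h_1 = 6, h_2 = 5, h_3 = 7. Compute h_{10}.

5

h_4 = 8, h_5 = 6, h_6 = 5, h_7 = 7, h_8 = 8, h_9 = 6, h_{10} = 5.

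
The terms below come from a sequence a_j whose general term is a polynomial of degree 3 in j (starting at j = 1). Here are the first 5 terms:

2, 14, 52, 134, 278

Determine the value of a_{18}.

15982

1st diffs: 12, 38, 82, 144.
2nd diffs: 26, 44, 62.
3rd diffs: 18, 18 (constant).
Newton forward-difference form: a_j = 2 + 12·C(j-1,1) + 26·C(j-1,2) + 18·C(j-1,3).
At j = 18: j-1 = 17, so a_{18} = 2 + 204 + 3536 + 12240 = 15982.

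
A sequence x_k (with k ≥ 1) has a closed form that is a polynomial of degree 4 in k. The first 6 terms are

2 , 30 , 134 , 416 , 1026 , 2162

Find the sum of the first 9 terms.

1st diffs: 28, 104, 282, 610, 1136.
2nd diffs: 76, 178, 328, 526.
3rd diffs: 102, 150, 198.
4th diffs: 48, 48 (constant).
Newton forward-difference form: x_k = 2 + 28·C(k-1,1) + 76·C(k-1,2) + 102·C(k-1,3) + 48·C(k-1,4).
Continuing: 4070, 7044, 11426.
Summing k = 1..9 (9 terms) gives 26310.

26310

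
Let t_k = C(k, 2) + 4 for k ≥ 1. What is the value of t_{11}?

59

C(11, 2) = 55, so t_{11} = 59.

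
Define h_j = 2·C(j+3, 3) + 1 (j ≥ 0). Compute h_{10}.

573

C(13, 3) = 286, so h_{10} = 573.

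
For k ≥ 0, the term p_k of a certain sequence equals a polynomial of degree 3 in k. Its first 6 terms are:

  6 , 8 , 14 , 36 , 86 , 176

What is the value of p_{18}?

1st diffs: 2, 6, 22, 50, 90.
2nd diffs: 4, 16, 28, 40.
3rd diffs: 12, 12, 12 (constant).
Newton forward-difference form: p_k = 6 + 2·C(k,1) + 4·C(k,2) + 12·C(k,3).
At k = 18: k = 18, so p_{18} = 6 + 36 + 612 + 9792 = 10446.

10446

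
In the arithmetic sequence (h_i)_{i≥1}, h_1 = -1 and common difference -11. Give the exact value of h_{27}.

-287

h_i = -1 + (i - 1)·(-11).
h_{27} = -1 + 26·(-11) = -287.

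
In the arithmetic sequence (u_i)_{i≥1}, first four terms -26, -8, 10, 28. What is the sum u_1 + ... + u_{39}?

12324

Common difference d = 18.
u_i = -26 + (i - 1)·18.
u_{39} = 658; S = 39·(-26 + 658)/2 = 12324.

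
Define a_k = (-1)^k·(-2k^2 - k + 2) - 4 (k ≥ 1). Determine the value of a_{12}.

(-1)^12 = 1; -2k^2 - k + 2 at k=12 is -298; so a_{12} = -302.

-302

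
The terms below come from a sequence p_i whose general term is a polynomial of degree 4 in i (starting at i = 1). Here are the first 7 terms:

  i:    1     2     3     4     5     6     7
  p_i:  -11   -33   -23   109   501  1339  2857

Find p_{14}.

1st diffs: -22, 10, 132, 392, 838, 1518.
2nd diffs: 32, 122, 260, 446, 680.
3rd diffs: 90, 138, 186, 234.
4th diffs: 48, 48, 48 (constant).
Newton forward-difference form: p_i = -11 + (-22)·C(i-1,1) + 32·C(i-1,2) + 90·C(i-1,3) + 48·C(i-1,4).
At i = 14: i-1 = 13, so p_{14} = -11 - 286 + 2496 + 25740 + 34320 = 62259.

62259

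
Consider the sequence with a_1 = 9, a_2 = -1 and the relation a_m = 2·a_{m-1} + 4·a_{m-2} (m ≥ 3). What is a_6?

a_3 = 34, a_4 = 64, a_5 = 264, a_6 = 784.

784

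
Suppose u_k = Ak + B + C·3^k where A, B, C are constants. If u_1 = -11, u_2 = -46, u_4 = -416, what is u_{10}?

The three given values yield: A + B + 3C = -11; 2A + B + 9C = -46; 4A + B + 81C = -416.
Subtracting the first from the second: A + 6C = -35.
Subtracting the second from the third: 2A + 72C = -370.
Solving: C = -5, A = -5, then B = 9.
Hence u_{10} = -5·10 + 9 + (-5)·59049 = -295286.

-295286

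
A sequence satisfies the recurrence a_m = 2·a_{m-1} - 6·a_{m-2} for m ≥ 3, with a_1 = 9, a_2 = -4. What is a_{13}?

Compute successive terms:
a_3 = -62  a_4 = -100  a_5 = 172  …  a_{10} = -2368  a_{11} = 73504  a_{12} = 161216  a_{13} = -118592.

-118592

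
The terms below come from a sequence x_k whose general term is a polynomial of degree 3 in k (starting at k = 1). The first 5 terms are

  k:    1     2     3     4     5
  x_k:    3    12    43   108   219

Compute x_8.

948

1st diffs: 9, 31, 65, 111.
2nd diffs: 22, 34, 46.
3rd diffs: 12, 12 (constant).
Newton forward-difference form: x_k = 3 + 9·C(k-1,1) + 22·C(k-1,2) + 12·C(k-1,3).
At k = 8: k-1 = 7, so x_8 = 3 + 63 + 462 + 420 = 948.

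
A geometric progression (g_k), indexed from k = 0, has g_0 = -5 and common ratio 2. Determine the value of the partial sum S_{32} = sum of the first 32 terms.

-21474836475

g_k = (-5)·2^(k-0).
S = (-5)·(2^32 - 1)/(2 - 1) = (-5)·(4294967296 - 1)/(1) = -21474836475.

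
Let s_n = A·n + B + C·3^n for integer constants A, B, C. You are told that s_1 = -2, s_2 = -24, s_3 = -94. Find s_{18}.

-1549681912

The three given values yield: A + B + 3C = -2; 2A + B + 9C = -24; 3A + B + 27C = -94.
Subtracting the first from the second: A + 6C = -22.
Subtracting the second from the third: A + 18C = -70.
Solving: C = -4, A = 2, then B = 8.
Therefore s_{18} = 36 + 8 + (-4)·387420489 = -1549681912.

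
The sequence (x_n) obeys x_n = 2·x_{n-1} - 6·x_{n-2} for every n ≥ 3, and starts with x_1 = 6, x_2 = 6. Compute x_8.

x_3 = -24, x_4 = -84, x_5 = -24, x_6 = 456, x_7 = 1056, x_8 = -624.

-624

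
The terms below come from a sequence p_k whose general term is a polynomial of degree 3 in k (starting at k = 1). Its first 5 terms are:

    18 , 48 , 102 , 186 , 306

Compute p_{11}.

1st diffs: 30, 54, 84, 120.
2nd diffs: 24, 30, 36.
3rd diffs: 6, 6 (constant).
So p_k = k^3 + 6k^2 + 5k + 6.
Evaluating at k = 11 gives p_{11} = 2118.

2118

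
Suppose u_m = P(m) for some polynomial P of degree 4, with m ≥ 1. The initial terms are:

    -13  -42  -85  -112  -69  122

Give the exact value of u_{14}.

1st diffs: -29, -43, -27, 43, 191.
2nd diffs: -14, 16, 70, 148.
3rd diffs: 30, 54, 78.
4th diffs: 24, 24 (constant).
Newton forward-difference form: u_m = -13 + (-29)·C(m-1,1) + (-14)·C(m-1,2) + 30·C(m-1,3) + 24·C(m-1,4).
At m = 14: m-1 = 13, so u_{14} = -13 - 377 - 1092 + 8580 + 17160 = 24258.

24258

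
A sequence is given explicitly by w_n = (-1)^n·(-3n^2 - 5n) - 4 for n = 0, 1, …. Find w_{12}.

-496

(-1)^12 = 1; -3n^2 - 5n at n=12 is -492; so w_{12} = -496.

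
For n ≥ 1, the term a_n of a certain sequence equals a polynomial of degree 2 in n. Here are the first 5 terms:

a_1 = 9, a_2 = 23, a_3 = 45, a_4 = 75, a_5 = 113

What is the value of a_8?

1st diffs: 14, 22, 30, 38.
2nd diffs: 8, 8, 8 (constant).
Newton forward-difference form: a_n = 9 + 14·C(n-1,1) + 8·C(n-1,2).
At n = 8: n-1 = 7, so a_8 = 9 + 98 + 168 = 275.

275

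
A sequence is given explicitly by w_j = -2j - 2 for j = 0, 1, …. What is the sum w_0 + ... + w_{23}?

-600

Over j = 0..23: Σj = 276.
Total = (-2)·276 + (-2)·24 = -600.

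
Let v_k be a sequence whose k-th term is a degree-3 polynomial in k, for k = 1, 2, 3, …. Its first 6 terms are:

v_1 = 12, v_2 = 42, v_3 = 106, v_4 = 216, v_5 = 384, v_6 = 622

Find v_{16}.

9492

1st diffs: 30, 64, 110, 168, 238.
2nd diffs: 34, 46, 58, 70.
3rd diffs: 12, 12, 12 (constant).
Newton forward-difference form: v_k = 12 + 30·C(k-1,1) + 34·C(k-1,2) + 12·C(k-1,3).
At k = 16: k-1 = 15, so v_{16} = 12 + 450 + 3570 + 5460 = 9492.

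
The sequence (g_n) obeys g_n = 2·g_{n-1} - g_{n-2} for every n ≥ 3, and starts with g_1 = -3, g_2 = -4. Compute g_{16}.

Applying the relation repeatedly:
g_3 = -5, g_4 = -6, g_5 = -7, …, g_{13} = -15, g_{14} = -16, g_{15} = -17, g_{16} = -18.
(Characteristic roots are 1 and 1.)

-18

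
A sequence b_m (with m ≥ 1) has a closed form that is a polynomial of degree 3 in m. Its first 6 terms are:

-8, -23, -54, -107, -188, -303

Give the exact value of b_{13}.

-2564

1st diffs: -15, -31, -53, -81, -115.
2nd diffs: -16, -22, -28, -34.
3rd diffs: -6, -6, -6 (constant).
Newton forward-difference form: b_m = -8 + (-15)·C(m-1,1) + (-16)·C(m-1,2) + (-6)·C(m-1,3).
At m = 13: m-1 = 12, so b_{13} = -8 - 180 - 1056 - 1320 = -2564.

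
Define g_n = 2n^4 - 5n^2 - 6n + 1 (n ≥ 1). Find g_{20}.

g_{20} = 2·20^4 - 5·20^2 - 6·20 + 1 = 317881.

317881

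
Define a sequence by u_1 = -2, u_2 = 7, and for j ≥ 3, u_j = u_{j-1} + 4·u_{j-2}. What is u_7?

Iterate the recurrence:
u_3 = -1; u_4 = 27; u_5 = 23; u_6 = 131; u_7 = 223.

223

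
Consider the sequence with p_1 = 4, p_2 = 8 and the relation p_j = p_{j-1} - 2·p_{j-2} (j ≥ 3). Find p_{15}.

-720

Iterate the recurrence:
p_3 = 0; p_4 = -16; p_5 = -16; …; p_{12} = 272; p_{13} = 176; p_{14} = -368; p_{15} = -720.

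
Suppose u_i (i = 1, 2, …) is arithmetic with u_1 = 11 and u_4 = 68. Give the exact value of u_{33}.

Common difference d = (68 - 11) / (4 - 1) = 19.
u_i = 11 + (i - 1)·19.
u_{33} = 11 + 32·19 = 619.

619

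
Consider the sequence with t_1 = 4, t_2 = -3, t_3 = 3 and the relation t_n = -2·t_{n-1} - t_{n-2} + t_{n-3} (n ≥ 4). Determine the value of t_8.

Step forward from the initial values:
t_4 = 1;  t_5 = -8;  t_6 = 18;  t_7 = -27;  t_8 = 28.

28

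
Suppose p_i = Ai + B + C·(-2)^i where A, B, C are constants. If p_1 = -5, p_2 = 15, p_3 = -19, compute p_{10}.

3091

The three given values yield: A + B - 2C = -5; 2A + B + 4C = 15; 3A + B - 8C = -19.
Subtracting the first from the second: A + 6C = 20.
Subtracting the second from the third: A - 12C = -34.
Solving: C = 3, A = 2, then B = -1.
Therefore p_{10} = 20 + (-1) + 3·1024 = 3091.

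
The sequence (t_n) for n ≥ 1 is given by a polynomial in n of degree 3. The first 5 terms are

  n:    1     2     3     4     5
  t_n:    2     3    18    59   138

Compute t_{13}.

3578

1st diffs: 1, 15, 41, 79.
2nd diffs: 14, 26, 38.
3rd diffs: 12, 12 (constant).
Newton forward-difference form: t_n = 2 + 1·C(n-1,1) + 14·C(n-1,2) + 12·C(n-1,3).
At n = 13: n-1 = 12, so t_{13} = 2 + 12 + 924 + 2640 = 3578.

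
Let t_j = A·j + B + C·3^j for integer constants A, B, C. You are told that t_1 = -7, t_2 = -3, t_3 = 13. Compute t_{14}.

At j = 1, 2, 3: A + B + 3C = -7; 2A + B + 9C = -3; 3A + B + 27C = 13.
Subtracting the first from the second: A + 6C = 4.
Subtracting the second from the third: A + 18C = 16.
Solving: C = 1, A = -2, then B = -8.
Therefore t_{14} = -28 + (-8) + 1·4782969 = 4782933.

4782933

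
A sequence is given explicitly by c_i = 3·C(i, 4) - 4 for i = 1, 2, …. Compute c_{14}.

C(14, 4) = 1001, so c_{14} = 2999.

2999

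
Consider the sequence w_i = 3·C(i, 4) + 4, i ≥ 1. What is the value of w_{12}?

C(12, 4) = 495, so w_{12} = 1489.

1489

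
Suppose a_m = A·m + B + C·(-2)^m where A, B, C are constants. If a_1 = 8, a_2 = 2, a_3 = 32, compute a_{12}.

-8122

At m = 1, 2, 3: A + B - 2C = 8; 2A + B + 4C = 2; 3A + B - 8C = 32.
Subtracting the first from the second: A + 6C = -6.
Subtracting the second from the third: A - 12C = 30.
Solving: C = -2, A = 6, then B = -2.
Hence a_{12} = 6·12 + (-2) + (-2)·4096 = -8122.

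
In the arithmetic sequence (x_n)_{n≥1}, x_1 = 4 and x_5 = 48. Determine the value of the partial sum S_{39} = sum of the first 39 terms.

8307

Common difference d = (48 - 4) / (5 - 1) = 11.
x_n = 4 + (n - 1)·11.
x_{39} = 422; S = 39·(4 + 422)/2 = 8307.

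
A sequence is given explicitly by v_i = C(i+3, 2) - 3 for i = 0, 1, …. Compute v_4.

C(7, 2) = 21, so v_4 = 18.

18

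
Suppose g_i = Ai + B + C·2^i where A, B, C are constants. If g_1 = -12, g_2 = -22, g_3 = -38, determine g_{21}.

-6291542

The three given values yield: A + B + 2C = -12; 2A + B + 4C = -22; 3A + B + 8C = -38.
Subtracting the first from the second: A + 2C = -10.
Subtracting the second from the third: A + 4C = -16.
Solving: C = -3, A = -4, then B = -2.
Hence g_{21} = -4·21 + (-2) + (-3)·2097152 = -6291542.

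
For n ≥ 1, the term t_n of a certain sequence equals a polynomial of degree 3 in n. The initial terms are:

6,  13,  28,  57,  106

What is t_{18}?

5293

1st diffs: 7, 15, 29, 49.
2nd diffs: 8, 14, 20.
3rd diffs: 6, 6 (constant).
So t_n = n^3 - 2n^2 + 6n + 1.
Evaluating at n = 18 gives t_{18} = 5293.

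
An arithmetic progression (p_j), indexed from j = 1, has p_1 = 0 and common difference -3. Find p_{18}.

p_j = 0 + (j - 1)·(-3).
p_{18} = 0 + 17·(-3) = -51.

-51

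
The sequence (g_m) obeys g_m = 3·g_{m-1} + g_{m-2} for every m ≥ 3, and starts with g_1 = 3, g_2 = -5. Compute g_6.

Compute successive terms:
g_3 = -12; g_4 = -41; g_5 = -135; g_6 = -446.

-446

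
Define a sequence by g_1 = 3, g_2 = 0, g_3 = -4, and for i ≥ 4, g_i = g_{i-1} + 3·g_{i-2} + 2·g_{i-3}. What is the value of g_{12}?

Applying the relation repeatedly:
g_4 = 2;  g_5 = -10;  g_6 = -12;  g_7 = -38;  g_8 = -94;  g_9 = -232;  g_{10} = -590;  g_{11} = -1474;  g_{12} = -3708.

-3708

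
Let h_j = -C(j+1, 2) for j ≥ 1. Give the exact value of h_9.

-45

C(10, 2) = 45, so h_9 = -45.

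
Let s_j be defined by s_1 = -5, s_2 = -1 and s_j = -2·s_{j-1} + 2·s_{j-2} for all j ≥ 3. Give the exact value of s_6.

116

Applying the relation repeatedly:
s_3 = -8  s_4 = 14  s_5 = -44  s_6 = 116.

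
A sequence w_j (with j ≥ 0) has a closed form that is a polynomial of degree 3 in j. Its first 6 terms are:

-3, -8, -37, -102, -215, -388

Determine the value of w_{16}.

1st diffs: -5, -29, -65, -113, -173.
2nd diffs: -24, -36, -48, -60.
3rd diffs: -12, -12, -12 (constant).
Newton forward-difference form: w_j = -3 + (-5)·C(j,1) + (-24)·C(j,2) + (-12)·C(j,3).
At j = 16: j = 16, so w_{16} = -3 - 80 - 2880 - 6720 = -9683.

-9683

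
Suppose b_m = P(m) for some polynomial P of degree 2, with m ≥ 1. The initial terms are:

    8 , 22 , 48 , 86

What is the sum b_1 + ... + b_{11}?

1st diffs: 14, 26, 38.
2nd diffs: 12, 12 (constant).
Newton forward-difference form: b_m = 8 + 14·C(m-1,1) + 12·C(m-1,2).
Continuing: …, 136, 198, 272, 358, …, b_{11} = 688.
Summing m = 1..11 (11 terms) gives 2838.

2838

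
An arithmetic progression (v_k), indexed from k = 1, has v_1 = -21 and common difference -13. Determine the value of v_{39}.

-515

v_k = -21 + (k - 1)·(-13).
v_{39} = -21 + 38·(-13) = -515.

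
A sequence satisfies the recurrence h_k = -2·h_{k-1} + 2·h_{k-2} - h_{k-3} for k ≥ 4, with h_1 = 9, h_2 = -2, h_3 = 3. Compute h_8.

-1066

h_4 = -19; h_5 = 46; h_6 = -133; h_7 = 377; h_8 = -1066.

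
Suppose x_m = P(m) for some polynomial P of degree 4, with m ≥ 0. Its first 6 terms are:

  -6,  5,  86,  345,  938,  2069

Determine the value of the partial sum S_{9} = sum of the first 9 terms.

25878

1st diffs: 11, 81, 259, 593, 1131.
2nd diffs: 70, 178, 334, 538.
3rd diffs: 108, 156, 204.
4th diffs: 48, 48 (constant).
So x_m = 2m^4 + 6m^3 + 3m^2 - 6.
Continuing: 3990, 7001, 11450.
Summing m = 0..8 (9 terms) gives 25878.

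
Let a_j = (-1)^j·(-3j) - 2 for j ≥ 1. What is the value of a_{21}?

(-1)^21 = -1; -3j at j=21 is -63; so a_{21} = 61.

61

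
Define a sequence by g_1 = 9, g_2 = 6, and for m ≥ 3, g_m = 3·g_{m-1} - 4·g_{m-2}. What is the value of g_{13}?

Iterate the recurrence:
g_3 = -18, g_4 = -78, g_5 = -162, …, g_{10} = 3858, g_{11} = 702, g_{12} = -13326, g_{13} = -42786.

-42786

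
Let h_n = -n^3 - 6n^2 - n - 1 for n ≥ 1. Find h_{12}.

h_{12} = -1·12^3 - 6·12^2 - 1·12 - 1 = -2605.

-2605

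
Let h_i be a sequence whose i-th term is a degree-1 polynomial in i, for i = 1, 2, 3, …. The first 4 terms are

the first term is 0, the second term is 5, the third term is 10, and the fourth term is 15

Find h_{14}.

65

1st diffs: 5, 5, 5 (constant).
So h_i = 5i - 5.
Evaluating at i = 14 gives h_{14} = 65.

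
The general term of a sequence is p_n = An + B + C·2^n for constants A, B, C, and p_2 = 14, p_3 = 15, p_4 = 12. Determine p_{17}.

Plug in n = 2, 3, 4: 2A + B + 4C = 14; 3A + B + 8C = 15; 4A + B + 16C = 12.
Subtracting the first from the second: A + 4C = 1.
Subtracting the second from the third: A + 8C = -3.
Solving: C = -1, A = 5, then B = 8.
So p_n = 5·n + 8 + (-1)·2^n; at n=17 this is -130979.

-130979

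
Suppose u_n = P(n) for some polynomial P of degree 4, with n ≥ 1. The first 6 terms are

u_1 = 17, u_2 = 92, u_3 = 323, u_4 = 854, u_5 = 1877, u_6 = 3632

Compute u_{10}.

24452

1st diffs: 75, 231, 531, 1023, 1755.
2nd diffs: 156, 300, 492, 732.
3rd diffs: 144, 192, 240.
4th diffs: 48, 48 (constant).
Newton forward-difference form: u_n = 17 + 75·C(n-1,1) + 156·C(n-1,2) + 144·C(n-1,3) + 48·C(n-1,4).
At n = 10: n-1 = 9, so u_{10} = 17 + 675 + 5616 + 12096 + 6048 = 24452.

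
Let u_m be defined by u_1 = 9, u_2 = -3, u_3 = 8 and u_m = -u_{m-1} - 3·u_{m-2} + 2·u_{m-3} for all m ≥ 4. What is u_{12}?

-3416

Step forward from the initial values:
u_4 = 19; u_5 = -49; u_6 = 8; u_7 = 177; u_8 = -299; u_9 = -216; u_{10} = 1467; u_{11} = -1417; u_{12} = -3416.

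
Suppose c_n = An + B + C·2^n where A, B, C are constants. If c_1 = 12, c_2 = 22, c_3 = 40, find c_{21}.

Write the equations: A + B + 2C = 12; 2A + B + 4C = 22; 3A + B + 8C = 40.
Subtracting the first from the second: A + 2C = 10.
Subtracting the second from the third: A + 4C = 18.
Solving: C = 4, A = 2, then B = 2.
Therefore c_{21} = 42 + 2 + 4·2097152 = 8388652.

8388652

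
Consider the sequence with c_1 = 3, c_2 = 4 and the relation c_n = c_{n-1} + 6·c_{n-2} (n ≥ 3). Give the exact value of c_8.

c_3 = 22  c_4 = 46  c_5 = 178  c_6 = 454  c_7 = 1522  c_8 = 4246.
(Characteristic roots are 3 and -2.)

4246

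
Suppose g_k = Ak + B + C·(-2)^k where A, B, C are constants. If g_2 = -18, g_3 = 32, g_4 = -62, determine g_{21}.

8388644

At k = 2, 3, 4: 2A + B + 4C = -18; 3A + B - 8C = 32; 4A + B + 16C = -62.
Subtracting the first from the second: A - 12C = 50.
Subtracting the second from the third: A + 24C = -94.
Solving: C = -4, A = 2, then B = -6.
Hence g_{21} = 2·21 + (-6) + (-4)·(-2097152) = 8388644.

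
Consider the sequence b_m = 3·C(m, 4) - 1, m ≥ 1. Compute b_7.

104

C(7, 4) = 35, so b_7 = 104.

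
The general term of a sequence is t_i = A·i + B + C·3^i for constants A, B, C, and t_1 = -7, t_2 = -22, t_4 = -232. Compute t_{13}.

Write the equations: A + B + 3C = -7; 2A + B + 9C = -22; 4A + B + 81C = -232.
Subtracting the first from the second: A + 6C = -15.
Subtracting the second from the third: 2A + 72C = -210.
Solving: C = -3, A = 3, then B = -1.
So t_i = 3·i + (-1) + (-3)·3^i; at i=13 this is -4782931.

-4782931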